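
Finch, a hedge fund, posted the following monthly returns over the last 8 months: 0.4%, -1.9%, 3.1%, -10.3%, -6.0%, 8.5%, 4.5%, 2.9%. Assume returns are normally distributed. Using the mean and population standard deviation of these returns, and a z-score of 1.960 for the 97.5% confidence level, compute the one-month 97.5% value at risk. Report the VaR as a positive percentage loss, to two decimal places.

10.94

Mean return r̄ = 1.20 / 8 = 0.1500%
Population σ = √[Σ(r − r̄)² / 8] = √[256.2000 / 8] = √32.0250 = 5.6591%
VaR = −(r̄ − z·σ) = −(0.1500 − 1.960 × 5.6591) = −(-10.9418) = 10.9418%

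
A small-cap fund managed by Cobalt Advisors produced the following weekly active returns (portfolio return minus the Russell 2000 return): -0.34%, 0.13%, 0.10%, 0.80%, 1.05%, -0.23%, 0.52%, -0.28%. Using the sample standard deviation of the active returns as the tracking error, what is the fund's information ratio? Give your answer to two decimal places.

0.42

r̄ = (-0.34 + 0.13 + 0.1 + 0.8 + 1.05 − 0.23 + 0.52 − 0.28) / 8 = 0.2188%
Σ(r − r̄)² = (-0.34 − 0.2188)² + (0.13 − 0.2188)² + … = 1.9039
σ = √[1.9039 / 7] = 0.5215%
IR = r̄ / tracking error = 0.2188 / 0.5215 = 0.4196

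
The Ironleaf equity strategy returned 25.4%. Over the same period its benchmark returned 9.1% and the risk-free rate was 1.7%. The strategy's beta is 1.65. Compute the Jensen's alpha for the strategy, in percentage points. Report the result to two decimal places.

CAPM expected return = Rf + β(Rm − Rf) = 1.7% + 1.65 × (9.1% − 1.7%) = 1.7 + 1.65 × 7.40 = 13.9100%
Jensen's α = Rp − E[R] = 25.4% − 13.9100% = 11.4900

11.49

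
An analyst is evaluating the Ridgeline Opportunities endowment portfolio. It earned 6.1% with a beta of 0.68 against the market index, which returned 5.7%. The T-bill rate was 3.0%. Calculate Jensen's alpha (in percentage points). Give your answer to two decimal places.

CAPM expected return = Rf + β(Rm − Rf) = 3.0% + 0.68 × (5.7% − 3.0%) = 3 + 0.68 × 2.70 = 4.8360%
Jensen's α = Rp − E[R] = 6.1% − 4.8360% = 1.2640

1.26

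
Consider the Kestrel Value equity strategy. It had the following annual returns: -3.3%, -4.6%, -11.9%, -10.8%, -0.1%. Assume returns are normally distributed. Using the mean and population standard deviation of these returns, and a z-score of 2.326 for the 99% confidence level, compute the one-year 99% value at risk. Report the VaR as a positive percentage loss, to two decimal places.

μ = (-3.3 − 4.6 − 11.9 − 10.8 − 0.1) / 5 = -30.70 / 5 = -6.1400%
Population σ = √[Σ(r − μ)² / 5] = √[101.8120 / 5] = √20.3624 = 4.5125%
VaR = −(μ − z·σ) = −(-6.1400 − 2.326 × 4.5125) = −(-16.6361) = 16.6361%

16.64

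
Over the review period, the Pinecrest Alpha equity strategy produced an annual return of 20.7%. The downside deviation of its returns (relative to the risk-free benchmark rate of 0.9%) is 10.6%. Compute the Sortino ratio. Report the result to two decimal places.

Sortino = (Rp − Rf) / σd = (20.7% − 0.9%) / 10.6% = 19.80% / 10.6% = 1.8679

1.87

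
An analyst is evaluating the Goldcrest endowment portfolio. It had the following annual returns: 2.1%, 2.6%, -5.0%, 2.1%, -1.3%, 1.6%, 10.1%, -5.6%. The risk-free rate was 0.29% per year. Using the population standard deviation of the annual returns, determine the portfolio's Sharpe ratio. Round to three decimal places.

r̄ = (2.1 + 2.6 − 5 + 2.1 − 1.3 + 1.6 + 10.1 − 5.6) / 8 = 6.60 / 8 = 0.8250%
Σ(r − r̄)² = (2.1 − 0.8250)² + (2.6 − 0.8250)² + (-5 − 0.8250)² + … = 172.7550
population σ = √(172.7550 / 8) = √21.5944 = 4.6470%
Sharpe = (r̄ − rf) / σ = (0.8250 − 0.29) / 4.6470 = 0.5350 / 4.6470 = 0.1151

0.115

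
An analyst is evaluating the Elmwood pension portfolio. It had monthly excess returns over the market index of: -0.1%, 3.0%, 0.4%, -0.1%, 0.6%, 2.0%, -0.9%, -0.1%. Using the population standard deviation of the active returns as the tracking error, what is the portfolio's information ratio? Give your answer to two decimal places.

0.50

r̄ = (-0.1 + 3 + 0.4 − 0.1 + 0.6 + 2 − 0.9 − 0.1) / 8 = 4.80 / 8 = 0.6000%
Σ(r − r̄)² = (-0.1 − 0.6000)² + (3 − 0.6000)² + (0.4 − 0.6000)² + … = 11.4800
σ = √[11.4800 / 8] = 1.1979%
IR = r̄ / tracking error = 0.6000 / 1.1979 = 0.5009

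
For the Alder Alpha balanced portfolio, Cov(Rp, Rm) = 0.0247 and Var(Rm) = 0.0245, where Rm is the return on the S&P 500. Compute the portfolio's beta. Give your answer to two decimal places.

1.01

β = Cov(Rp, Rm) / Var(Rm) = 0.0247 / 0.0245 = 1.0082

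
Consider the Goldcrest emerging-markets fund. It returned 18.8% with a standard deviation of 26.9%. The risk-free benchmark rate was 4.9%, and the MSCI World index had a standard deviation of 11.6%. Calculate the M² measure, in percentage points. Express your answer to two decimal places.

10.89

Sharpe = (Rp − Rf) / σp = (18.8% − 4.9%) / 26.9% = 0.5167
M² = Rf + Sharpe × σm = 4.9% + 0.5167 × 11.6% = 10.8937%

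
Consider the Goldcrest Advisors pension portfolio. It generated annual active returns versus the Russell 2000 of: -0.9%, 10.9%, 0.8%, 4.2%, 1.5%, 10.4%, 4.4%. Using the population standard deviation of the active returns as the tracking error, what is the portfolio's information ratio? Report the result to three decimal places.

1.047

r̄ = (-0.9 + 10.9 + 0.8 + 4.2 + 1.5 + 10.4 + 4.4) / 7 = 31.30 / 7 = 4.4714%
Population σ = √[Σ(r − r̄)² / 7] = √[127.7143 / 7] = √18.2449 = 4.2714%
IR = r̄ / tracking error = 4.4714 / 4.2714 = 1.0468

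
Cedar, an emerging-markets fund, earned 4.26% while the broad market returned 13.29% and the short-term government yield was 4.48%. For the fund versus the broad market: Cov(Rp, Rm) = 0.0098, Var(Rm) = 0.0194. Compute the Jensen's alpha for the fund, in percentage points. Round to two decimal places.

β = Cov / Var = 0.0098 / 0.0194 = 0.5052
E[R] = Rf + β(Rm − Rf) = 4.48% + 0.5052 × (13.29% − 4.48%) = 8.9308%
α = Rp − E[R] = 4.26% − 8.9308% = -4.6708

-4.67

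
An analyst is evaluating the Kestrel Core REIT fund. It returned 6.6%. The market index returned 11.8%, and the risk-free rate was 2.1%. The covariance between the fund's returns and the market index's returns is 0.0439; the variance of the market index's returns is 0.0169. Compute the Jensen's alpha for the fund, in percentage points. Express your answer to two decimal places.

-20.70

β = Cov / Var = 0.0439 / 0.0169 = 2.5976
E[R] = Rf + β(Rm − Rf) = 2.1% + 2.5976 × (11.8% − 2.1%) = 27.2967%
α = Rp − E[R] = 6.6% − 27.2967% = -20.6967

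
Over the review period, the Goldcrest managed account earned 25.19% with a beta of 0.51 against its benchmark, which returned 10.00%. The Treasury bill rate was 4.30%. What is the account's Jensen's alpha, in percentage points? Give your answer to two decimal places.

CAPM expected return = Rf + β(Rm − Rf) = 4.30% + 0.51 × (10.00% − 4.30%) = 4.3 + 0.51 × 5.70 = 7.2070%
Jensen's α = Rp − E[R] = 25.19% − 7.2070% = 17.9830

17.98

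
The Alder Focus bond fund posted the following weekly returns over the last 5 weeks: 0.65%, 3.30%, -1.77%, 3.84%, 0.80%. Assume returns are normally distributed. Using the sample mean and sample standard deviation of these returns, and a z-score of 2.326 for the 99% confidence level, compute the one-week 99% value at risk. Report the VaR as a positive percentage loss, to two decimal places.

μ = (0.65 + 3.3 − 1.77 + 3.84 + 0.8) / 5 = 6.820 / 5 = 1.3640%
Sample std dev = √[20.5285 / 4] = 2.2654%
VaR = −(μ − z·σ) = −(1.3640 − 2.326 × 2.2654) = −(-3.9053) = 3.9053%

3.91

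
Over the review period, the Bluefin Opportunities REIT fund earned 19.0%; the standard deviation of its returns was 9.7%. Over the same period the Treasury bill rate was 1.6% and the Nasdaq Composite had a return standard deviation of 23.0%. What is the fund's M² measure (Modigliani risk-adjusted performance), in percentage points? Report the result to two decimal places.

42.86

Sharpe = (Rp − Rf) / σp = (19.0% − 1.6%) / 9.7% = 1.7938
M² = Rf + Sharpe × σm = 1.6% + 1.7938 × 23.0% = 42.8574%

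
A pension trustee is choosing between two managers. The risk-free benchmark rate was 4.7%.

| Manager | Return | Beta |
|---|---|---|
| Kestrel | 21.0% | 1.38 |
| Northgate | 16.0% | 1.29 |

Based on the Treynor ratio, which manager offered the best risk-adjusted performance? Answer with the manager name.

Kestrel

Kestrel: Treynor = (21.0% − 4.7%) / 1.38 = 11.812
Northgate: Treynor = (16.0% − 4.7%) / 1.29 = 8.760
Highest: Kestrel (11.812).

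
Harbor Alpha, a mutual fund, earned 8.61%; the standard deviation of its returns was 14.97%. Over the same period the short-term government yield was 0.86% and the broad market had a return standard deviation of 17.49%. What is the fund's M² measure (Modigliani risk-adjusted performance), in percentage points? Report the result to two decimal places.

Sharpe = (Rp − Rf) / σp = (8.61% − 0.86%) / 14.97% = 0.5177
M² = Rf + Sharpe × σm = 0.86% + 0.5177 × 17.49% = 9.9146%

9.91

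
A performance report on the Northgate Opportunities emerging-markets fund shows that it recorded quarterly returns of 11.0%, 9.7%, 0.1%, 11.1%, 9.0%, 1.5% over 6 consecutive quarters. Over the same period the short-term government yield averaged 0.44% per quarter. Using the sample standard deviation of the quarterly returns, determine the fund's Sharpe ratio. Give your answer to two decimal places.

1.34

μ = (11 + 9.7 + 0.1 + 11.1 + 9 + 1.5) / 6 = 7.0667%
Sample σ = √[Σ(r − μ)² / 5] = √[121.9333 / 5] = √24.3867 = 4.9383%
Sharpe = (μ − rf) / σ = (7.0667 − 0.44) / 4.9383 = 6.6267 / 4.9383 = 1.3419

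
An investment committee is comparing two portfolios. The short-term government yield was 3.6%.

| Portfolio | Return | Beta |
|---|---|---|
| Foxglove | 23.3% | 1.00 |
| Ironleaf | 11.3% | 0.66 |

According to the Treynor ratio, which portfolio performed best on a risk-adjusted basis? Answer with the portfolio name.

Foxglove

Foxglove: Treynor = (23.3% − 3.6%) / 1.00 = 19.700
Ironleaf: Treynor = (11.3% − 3.6%) / 0.66 = 11.667
Highest: Foxglove (19.700).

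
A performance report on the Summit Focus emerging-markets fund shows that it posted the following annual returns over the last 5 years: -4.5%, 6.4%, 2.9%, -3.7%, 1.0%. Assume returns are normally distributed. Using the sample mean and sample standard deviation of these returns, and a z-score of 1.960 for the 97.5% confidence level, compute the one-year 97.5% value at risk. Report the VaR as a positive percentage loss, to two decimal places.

8.53

r̄ = (-4.5 + 6.4 + 2.9 − 3.7 + 1) / 5 = 0.4200%
Σ(r − r̄)² = (-4.5 − 0.4200)² + (6.4 − 0.4200)² + … = 83.4280
σ = √[83.4280 / 4] = 4.5669%
VaR = −(r̄ − z·σ) = −(0.4200 − 1.960 × 4.5669) = −(-8.5311) = 8.5311%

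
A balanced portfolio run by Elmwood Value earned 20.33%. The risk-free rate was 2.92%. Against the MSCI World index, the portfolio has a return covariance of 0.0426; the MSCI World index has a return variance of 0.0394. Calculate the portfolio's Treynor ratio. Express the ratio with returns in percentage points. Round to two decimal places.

β = Cov / Var = 0.0426 / 0.0394 = 1.0812
Treynor = (Rp − Rf) / β = (20.33% − 2.92%) / 1.0812 = 17.41 / 1.0812 = 16.1025

16.10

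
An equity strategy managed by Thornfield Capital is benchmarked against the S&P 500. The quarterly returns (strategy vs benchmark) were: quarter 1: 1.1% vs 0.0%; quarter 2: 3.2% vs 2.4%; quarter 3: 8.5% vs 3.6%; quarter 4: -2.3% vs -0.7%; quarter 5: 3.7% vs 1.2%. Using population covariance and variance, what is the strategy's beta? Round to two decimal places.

r̄p = 2.8400%,  r̄m = 1.3000%
Cov = Σ(rp − r̄p)(rm − r̄m) / 5 = 5.1740
Var(rm) = Σ(rm − r̄m)² / 5 = 2.4400
β = Cov / Var = 5.1740 / 2.4400 = 2.1205

2.12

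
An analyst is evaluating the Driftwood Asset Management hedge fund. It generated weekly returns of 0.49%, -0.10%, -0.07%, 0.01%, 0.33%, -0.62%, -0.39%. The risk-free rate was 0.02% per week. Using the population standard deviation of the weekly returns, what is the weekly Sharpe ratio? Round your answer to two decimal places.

-0.20

r̄ = (0.49 − 0.1 − 0.07 + 0.01 + 0.33 − 0.62 − 0.39) / 7 = -0.350 / 7 = -0.0500%
Population σ = √[Σ(r − r̄)² / 7] = √[0.8830 / 7] = √0.1261 = 0.3551%
Sharpe = (r̄ − rf) / σ = (-0.0500 − 0.02) / 0.3551 = -0.0700 / 0.3551 = -0.1971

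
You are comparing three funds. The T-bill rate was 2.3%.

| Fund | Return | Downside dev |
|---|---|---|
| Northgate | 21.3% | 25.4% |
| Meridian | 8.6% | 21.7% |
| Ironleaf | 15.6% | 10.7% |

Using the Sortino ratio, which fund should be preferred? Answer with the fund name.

Northgate: Sortino ratio = (21.3% − 2.3%) / 25.4% = 0.748
Meridian: Sortino ratio = (8.6% − 2.3%) / 21.7% = 0.290
Ironleaf: Sortino ratio = (15.6% − 2.3%) / 10.7% = 1.243
Highest: Ironleaf (1.243).

Ironleaf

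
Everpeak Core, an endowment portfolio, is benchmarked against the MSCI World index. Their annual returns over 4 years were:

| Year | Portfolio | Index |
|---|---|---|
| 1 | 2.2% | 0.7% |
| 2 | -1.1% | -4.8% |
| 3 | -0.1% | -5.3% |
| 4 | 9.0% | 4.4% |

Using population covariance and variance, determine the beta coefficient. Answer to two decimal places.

r̄p = 2.5000%,  r̄m = -1.2500%
Cov = Σ(rp − r̄p)(rm − r̄m) / 4 = 14.8625
Var(rm) = Σ(rm − r̄m)² / 4 = 16.1825
β = Cov / Var = 14.8625 / 16.1825 = 0.9184

0.92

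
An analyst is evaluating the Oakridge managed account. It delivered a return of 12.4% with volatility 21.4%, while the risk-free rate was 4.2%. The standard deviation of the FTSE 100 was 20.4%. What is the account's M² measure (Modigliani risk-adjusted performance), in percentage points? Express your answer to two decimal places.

12.02

Sharpe = (Rp − Rf) / σp = (12.4% − 4.2%) / 21.4% = 0.3832
M² = Rf + Sharpe × σm = 4.2% + 0.3832 × 20.4% = 12.0173%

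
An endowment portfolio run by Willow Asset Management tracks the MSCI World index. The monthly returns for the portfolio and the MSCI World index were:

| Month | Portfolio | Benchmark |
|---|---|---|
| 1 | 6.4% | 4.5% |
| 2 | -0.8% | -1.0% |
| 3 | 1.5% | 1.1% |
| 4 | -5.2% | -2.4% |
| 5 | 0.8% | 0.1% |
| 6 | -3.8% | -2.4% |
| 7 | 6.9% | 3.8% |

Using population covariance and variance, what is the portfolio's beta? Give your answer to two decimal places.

1.64

r̄p = 0.8286%,  r̄m = 0.5286%
Cov = Σ(rp − r̄p)(rm − r̄m) / 7 = 10.8692
Var(rm) = Σ(rm − r̄m)² / 7 = 6.6392
β = Cov / Var = 10.8692 / 6.6392 = 1.6371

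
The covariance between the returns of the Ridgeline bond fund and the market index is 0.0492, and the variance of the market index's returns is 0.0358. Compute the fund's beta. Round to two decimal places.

1.37

β = Cov(Rp, Rm) / Var(Rm) = 0.0492 / 0.0358 = 1.3743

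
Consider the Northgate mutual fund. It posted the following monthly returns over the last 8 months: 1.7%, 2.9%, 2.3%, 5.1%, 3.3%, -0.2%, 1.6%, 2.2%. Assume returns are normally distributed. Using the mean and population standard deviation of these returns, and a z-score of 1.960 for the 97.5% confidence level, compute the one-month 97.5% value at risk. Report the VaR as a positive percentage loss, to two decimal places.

0.43

Mean return r̄ = 18.90 / 8 = 2.3625%
Population σ = √[Σ(r − r̄)² / 8] = √[16.2788 / 8] = √2.0349 = 1.4265%
VaR = −(r̄ − z·σ) = −(2.3625 − 1.960 × 1.4265) = −(-0.4334) = 0.4334%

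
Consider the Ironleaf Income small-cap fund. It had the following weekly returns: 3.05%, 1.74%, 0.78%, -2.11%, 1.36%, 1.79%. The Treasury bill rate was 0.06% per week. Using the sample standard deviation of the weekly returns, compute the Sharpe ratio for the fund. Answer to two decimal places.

0.60

μ = (3.05 + 1.74 + 0.78 − 2.11 + 1.36 + 1.79) / 6 = 1.1017%
Sample std dev = √[15.1623 / 5] = 1.7414%
Sharpe = (μ − rf) / σ = (1.1017 − 0.06) / 1.7414 = 1.0417 / 1.7414 = 0.5982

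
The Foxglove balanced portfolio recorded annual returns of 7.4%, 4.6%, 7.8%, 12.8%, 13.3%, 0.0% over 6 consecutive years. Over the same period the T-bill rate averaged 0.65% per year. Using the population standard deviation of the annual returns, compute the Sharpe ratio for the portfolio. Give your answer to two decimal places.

Mean return μ = 45.90 / 6 = 7.6500%
Population std dev = √[126.3550 / 6] = 4.5890%
Sharpe = (μ − rf) / σ = (7.6500 − 0.65) / 4.5890 = 7.0000 / 4.5890 = 1.5254

1.53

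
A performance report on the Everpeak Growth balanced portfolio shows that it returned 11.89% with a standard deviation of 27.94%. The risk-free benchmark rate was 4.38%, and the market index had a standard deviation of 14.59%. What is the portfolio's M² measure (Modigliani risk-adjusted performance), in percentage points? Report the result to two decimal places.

8.30

Sharpe = (Rp − Rf) / σp = (11.89% − 4.38%) / 27.94% = 0.2688
M² = Rf + Sharpe × σm = 4.38% + 0.2688 × 14.59% = 8.3018%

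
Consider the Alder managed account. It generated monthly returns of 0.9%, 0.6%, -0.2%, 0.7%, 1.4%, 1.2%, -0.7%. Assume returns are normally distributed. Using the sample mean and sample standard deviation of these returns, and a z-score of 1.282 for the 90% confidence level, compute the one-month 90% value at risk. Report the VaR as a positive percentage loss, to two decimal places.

0.41

r̄ = (0.9 + 0.6 − 0.2 + 0.7 + 1.4 + 1.2 − 0.7) / 7 = 0.5571%
Σ(r − r̄)² = (0.9 − 0.5571)² + (0.6 − 0.5571)² + (-0.2 − 0.5571)² + … = 3.4171
sample σ = √(3.4171 / 6) = √0.5695 = 0.7547%
VaR = −(r̄ − z·σ) = −(0.5571 − 1.282 × 0.7547) = −(-0.4104) = 0.4104%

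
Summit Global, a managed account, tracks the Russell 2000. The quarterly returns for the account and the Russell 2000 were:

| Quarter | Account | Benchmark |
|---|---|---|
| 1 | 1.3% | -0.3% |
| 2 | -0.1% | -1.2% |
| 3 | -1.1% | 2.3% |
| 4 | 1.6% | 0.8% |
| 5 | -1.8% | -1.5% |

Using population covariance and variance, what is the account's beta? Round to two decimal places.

0.12

r̄p = -0.0200%,  r̄m = 0.0200%
Cov = Σ(rp − r̄p)(rm − r̄m) / 5 = 0.2364
Var(rm) = Σ(rm − r̄m)² / 5 = 1.9416
β = Cov / Var = 0.2364 / 1.9416 = 0.1218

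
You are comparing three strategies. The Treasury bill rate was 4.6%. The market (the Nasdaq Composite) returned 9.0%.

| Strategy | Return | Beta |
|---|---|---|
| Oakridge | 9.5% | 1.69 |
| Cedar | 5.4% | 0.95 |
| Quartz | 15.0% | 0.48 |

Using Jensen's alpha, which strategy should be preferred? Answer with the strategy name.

Quartz

Oakridge: α = 9.5% − [4.6% + 1.69 × (9.0% − 4.6%)] = -2.536
Cedar: α = 5.4% − [4.6% + 0.95 × (9.0% − 4.6%)] = -3.380
Quartz: α = 15.0% − [4.6% + 0.48 × (9.0% − 4.6%)] = 8.288
Highest: Quartz (8.288).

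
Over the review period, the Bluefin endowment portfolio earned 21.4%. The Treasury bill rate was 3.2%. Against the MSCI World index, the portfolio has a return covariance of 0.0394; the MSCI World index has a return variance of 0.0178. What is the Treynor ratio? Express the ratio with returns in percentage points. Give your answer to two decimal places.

β = Cov / Var = 0.0394 / 0.0178 = 2.2135
Treynor = (Rp − Rf) / β = (21.4% − 3.2%) / 2.2135 = 18.20 / 2.2135 = 8.2223

8.22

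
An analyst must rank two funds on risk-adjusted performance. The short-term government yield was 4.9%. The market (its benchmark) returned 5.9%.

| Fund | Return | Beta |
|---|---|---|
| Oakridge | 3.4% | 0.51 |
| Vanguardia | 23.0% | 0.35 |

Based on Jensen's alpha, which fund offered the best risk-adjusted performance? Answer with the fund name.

Oakridge: α = 3.4% − [4.9% + 0.51 × (5.9% − 4.9%)] = -2.010
Vanguardia: α = 23.0% − [4.9% + 0.35 × (5.9% − 4.9%)] = 17.750
Highest: Vanguardia (17.750).

Vanguardia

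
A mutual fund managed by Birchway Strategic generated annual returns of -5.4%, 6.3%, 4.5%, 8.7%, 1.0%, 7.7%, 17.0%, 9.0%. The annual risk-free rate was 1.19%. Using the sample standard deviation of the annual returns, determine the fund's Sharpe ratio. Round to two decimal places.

r̄ = (-5.4 + 6.3 + 4.5 + 8.7 + 1 + 7.7 + 17 + 9) / 8 = 48.80 / 8 = 6.1000%
Σ(r − r̄)² = (-5.4 − 6.1000)² + (6.3 − 6.1000)² + (4.5 − 6.1000)² + … = 297.4000
σ = √[297.4000 / 7] = 6.5181%
Sharpe = (r̄ − rf) / σ = (6.1000 − 1.19) / 6.5181 = 4.9100 / 6.5181 = 0.7533

0.75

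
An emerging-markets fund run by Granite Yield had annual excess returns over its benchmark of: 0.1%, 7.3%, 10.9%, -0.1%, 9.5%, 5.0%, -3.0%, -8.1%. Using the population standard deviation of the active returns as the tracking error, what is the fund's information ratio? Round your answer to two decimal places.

r̄ = (0.1 + 7.3 + 10.9 − 0.1 + 9.5 + 5 − 3 − 8.1) / 8 = 21.60 / 8 = 2.7000%
Population σ = √[Σ(r − r̄)² / 8] = √[303.6600 / 8] = √37.9575 = 6.1610%
IR = r̄ / tracking error = 2.7000 / 6.1610 = 0.4382

0.44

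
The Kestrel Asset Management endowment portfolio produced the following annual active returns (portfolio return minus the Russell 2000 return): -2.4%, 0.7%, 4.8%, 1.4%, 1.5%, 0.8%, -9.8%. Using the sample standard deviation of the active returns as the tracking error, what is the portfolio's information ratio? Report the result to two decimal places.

-0.09

μ = (-2.4 + 0.7 + 4.8 + 1.4 + 1.5 + 0.8 − 9.8) / 7 = -3.00 / 7 = -0.4286%
Σ(r − μ)² = 128.8943; sample σ = √(128.8943/6) = 4.6349%
IR = μ / tracking error = -0.4286 / 4.6349 = -0.0925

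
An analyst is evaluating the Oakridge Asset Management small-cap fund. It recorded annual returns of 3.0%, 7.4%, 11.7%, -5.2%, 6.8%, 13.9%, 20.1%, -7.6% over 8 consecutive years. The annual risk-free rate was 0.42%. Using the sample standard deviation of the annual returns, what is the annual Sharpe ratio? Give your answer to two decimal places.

0.62

Mean return r̄ = 50.10 / 8 = 6.2625%
Σ(r − r̄)² = (3 − 6.2625)² + (7.4 − 6.2625)² + (11.7 − 6.2625)² + … = 615.1588
σ = √[615.1588 / 7] = 9.3744%
Sharpe = (r̄ − rf) / σ = (6.2625 − 0.42) / 9.3744 = 5.8425 / 9.3744 = 0.6232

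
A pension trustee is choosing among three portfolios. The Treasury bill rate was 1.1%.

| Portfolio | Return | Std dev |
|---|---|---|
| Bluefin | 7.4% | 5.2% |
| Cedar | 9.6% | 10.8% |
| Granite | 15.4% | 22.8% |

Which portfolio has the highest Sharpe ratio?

Bluefin: Sharpe ratio = (7.4% − 1.1%) / 5.2% = 1.212
Cedar: Sharpe ratio = (9.6% − 1.1%) / 10.8% = 0.787
Granite: Sharpe ratio = (15.4% − 1.1%) / 22.8% = 0.627
Highest: Bluefin (1.212).

Bluefin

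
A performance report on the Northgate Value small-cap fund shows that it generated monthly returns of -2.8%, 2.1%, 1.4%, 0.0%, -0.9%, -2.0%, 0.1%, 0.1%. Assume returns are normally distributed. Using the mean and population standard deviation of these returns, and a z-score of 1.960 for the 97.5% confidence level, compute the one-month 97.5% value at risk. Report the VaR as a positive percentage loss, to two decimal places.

r̄ = (-2.8 + 2.1 + 1.4 + 0 − 0.9 − 2 + 0.1 + 0.1) / 8 = -2.00 / 8 = -0.2500%
Σ(r − r̄)² = 18.5400; population σ = √(18.5400/8) = 1.5223%
VaR = −(r̄ − z·σ) = −(-0.2500 − 1.960 × 1.5223) = −(-3.2337) = 3.2337%

3.23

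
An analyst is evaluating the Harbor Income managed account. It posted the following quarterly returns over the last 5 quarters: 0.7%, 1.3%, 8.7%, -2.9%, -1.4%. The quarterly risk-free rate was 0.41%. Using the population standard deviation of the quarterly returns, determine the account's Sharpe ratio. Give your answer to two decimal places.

Mean return r̄ = 6.40 / 5 = 1.2800%
Σ(r − r̄)² = (0.7 − 1.2800)² + (1.3 − 1.2800)² + (8.7 − 1.2800)² + … = 80.0480
σ = √[80.0480 / 5] = 4.0012%
Sharpe = (r̄ − rf) / σ = (1.2800 − 0.41) / 4.0012 = 0.8700 / 4.0012 = 0.2174

0.22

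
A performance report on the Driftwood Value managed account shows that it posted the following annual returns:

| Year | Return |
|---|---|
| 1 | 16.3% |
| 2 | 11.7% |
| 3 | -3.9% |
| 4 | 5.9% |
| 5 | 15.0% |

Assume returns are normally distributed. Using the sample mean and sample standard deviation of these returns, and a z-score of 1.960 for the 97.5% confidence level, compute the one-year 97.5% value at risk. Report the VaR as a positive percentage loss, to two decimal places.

Mean return r̄ = 45.00 / 5 = 9.0000%
Sample std dev = √[272.6000 / 4] = 8.2553%
VaR = −(r̄ − z·σ) = −(9.0000 − 1.960 × 8.2553) = −(-7.1804) = 7.1804%

7.18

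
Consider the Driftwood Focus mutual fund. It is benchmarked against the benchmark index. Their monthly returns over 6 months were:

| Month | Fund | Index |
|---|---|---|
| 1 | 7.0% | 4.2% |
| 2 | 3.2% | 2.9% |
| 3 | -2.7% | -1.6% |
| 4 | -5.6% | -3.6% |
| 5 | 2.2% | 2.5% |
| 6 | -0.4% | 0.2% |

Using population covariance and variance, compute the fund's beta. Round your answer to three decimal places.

r̄p = 0.6167%,  r̄m = 0.7667%
Cov = Σ(rp − r̄p)(rm − r̄m) / 6 = 10.9572
Var(rm) = Σ(rm − r̄m)² / 6 = 7.3889
β = Cov / Var = 10.9572 / 7.3889 = 1.4829

1.483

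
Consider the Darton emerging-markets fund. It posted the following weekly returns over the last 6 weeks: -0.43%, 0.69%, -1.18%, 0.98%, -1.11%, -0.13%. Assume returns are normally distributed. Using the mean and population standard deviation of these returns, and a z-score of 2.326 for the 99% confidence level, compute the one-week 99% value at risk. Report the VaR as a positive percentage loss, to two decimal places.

2.10

r̄ = (-0.43 + 0.69 − 1.18 + 0.98 − 1.11 − 0.13) / 6 = -1.180 / 6 = -0.1967%
Σ(r − r̄)² = (-0.43 − (-0.1967))² + (0.69 − (-0.1967))² + (-1.18 − (-0.1967))² + … = 4.0307
population σ = √(4.0307 / 6) = √0.6718 = 0.8196%
VaR = −(r̄ − z·σ) = −(-0.1967 − 2.326 × 0.8196) = −(-2.1031) = 2.1031%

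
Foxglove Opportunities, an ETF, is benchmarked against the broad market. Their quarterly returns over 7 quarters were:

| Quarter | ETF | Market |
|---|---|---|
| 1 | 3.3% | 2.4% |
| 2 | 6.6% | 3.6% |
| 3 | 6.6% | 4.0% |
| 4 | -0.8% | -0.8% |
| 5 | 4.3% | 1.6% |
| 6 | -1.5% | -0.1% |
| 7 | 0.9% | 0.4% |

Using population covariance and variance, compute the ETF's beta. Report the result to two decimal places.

r̄p = 2.7714%,  r̄m = 1.5857%
Cov = Σ(rp − r̄p)(rm − r̄m) / 7 = 5.0496
Var(rm) = Σ(rm − r̄m)² / 7 = 2.9269
β = Cov / Var = 5.0496 / 2.9269 = 1.7252

1.73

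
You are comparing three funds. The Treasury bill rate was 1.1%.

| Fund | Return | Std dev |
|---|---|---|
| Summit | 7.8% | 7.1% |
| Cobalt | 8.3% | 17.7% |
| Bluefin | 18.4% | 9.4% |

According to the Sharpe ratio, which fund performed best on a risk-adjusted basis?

Bluefin

Summit: Sharpe ratio = (7.8% − 1.1%) / 7.1% = 0.944
Cobalt: Sharpe ratio = (8.3% − 1.1%) / 17.7% = 0.407
Bluefin: Sharpe ratio = (18.4% − 1.1%) / 9.4% = 1.840
Highest: Bluefin (1.840).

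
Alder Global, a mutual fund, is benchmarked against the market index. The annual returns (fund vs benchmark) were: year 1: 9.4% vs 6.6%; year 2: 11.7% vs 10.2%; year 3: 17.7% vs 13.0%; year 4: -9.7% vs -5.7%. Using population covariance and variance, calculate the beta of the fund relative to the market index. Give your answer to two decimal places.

r̄p = 7.2750%,  r̄m = 6.0250%
Cov = Σ(rp − r̄p)(rm − r̄m) / 4 = 72.8606
Var(rm) = Σ(rm − r̄m)² / 4 = 50.9719
β = Cov / Var = 72.8606 / 50.9719 = 1.4294

1.43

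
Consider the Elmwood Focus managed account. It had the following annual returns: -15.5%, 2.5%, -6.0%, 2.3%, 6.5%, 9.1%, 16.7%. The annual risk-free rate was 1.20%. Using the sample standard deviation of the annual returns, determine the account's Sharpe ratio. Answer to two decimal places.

r̄ = (-15.5 + 2.5 − 6 + 2.3 + 6.5 + 9.1 + 16.7) / 7 = 15.60 / 7 = 2.2286%
Σ(r − r̄)² = 656.9743; sample σ = √(656.9743/6) = 10.4640%
Sharpe = (r̄ − rf) / σ = (2.2286 − 1.2) / 10.4640 = 1.0286 / 10.4640 = 0.0983

0.10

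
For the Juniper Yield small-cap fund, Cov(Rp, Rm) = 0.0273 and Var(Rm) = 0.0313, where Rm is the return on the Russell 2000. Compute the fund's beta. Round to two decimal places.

0.87

β = Cov(Rp, Rm) / Var(Rm) = 0.0273 / 0.0313 = 0.8722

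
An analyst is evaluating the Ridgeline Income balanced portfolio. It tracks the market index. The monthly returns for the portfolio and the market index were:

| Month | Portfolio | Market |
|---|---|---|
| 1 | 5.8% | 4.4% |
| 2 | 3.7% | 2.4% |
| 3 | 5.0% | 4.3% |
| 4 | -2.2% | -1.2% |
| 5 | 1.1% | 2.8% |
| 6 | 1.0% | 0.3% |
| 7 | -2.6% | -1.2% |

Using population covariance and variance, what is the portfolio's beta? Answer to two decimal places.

1.31

r̄p = 1.6857%,  r̄m = 1.6857%
Cov = Σ(rp − r̄p)(rm − r̄m) / 7 = 6.4498
Var(rm) = Σ(rm − r̄m)² / 7 = 4.9327
β = Cov / Var = 6.4498 / 4.9327 = 1.3076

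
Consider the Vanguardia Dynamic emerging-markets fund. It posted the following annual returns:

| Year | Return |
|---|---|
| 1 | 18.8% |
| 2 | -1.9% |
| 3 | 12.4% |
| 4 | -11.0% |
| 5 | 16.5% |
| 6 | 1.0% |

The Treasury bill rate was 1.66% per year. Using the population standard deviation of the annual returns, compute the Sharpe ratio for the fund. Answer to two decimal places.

0.40

r̄ = (18.8 − 1.9 + 12.4 − 11 + 16.5 + 1) / 6 = 35.80 / 6 = 5.9667%
Σ(r − r̄)² = (18.8 − 5.9667)² + (-1.9 − 5.9667)² + … = 691.4533
σ = √[691.4533 / 6] = 10.7351%
Sharpe = (r̄ − rf) / σ = (5.9667 − 1.66) / 10.7351 = 4.3067 / 10.7351 = 0.4012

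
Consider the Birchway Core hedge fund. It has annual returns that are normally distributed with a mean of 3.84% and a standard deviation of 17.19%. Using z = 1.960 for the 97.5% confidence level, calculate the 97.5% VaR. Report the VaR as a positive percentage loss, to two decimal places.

VaR (as % loss) = −(μ − z·σ) = −(3.84% − 1.960 × 17.19%) = −(-29.8524%) = 29.8524%

29.85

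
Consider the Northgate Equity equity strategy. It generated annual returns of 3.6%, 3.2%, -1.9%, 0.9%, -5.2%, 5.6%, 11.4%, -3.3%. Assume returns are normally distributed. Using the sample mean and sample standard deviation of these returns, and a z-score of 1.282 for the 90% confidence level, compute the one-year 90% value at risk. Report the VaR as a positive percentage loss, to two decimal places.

5.09

r̄ = (3.6 + 3.2 − 1.9 + 0.9 − 5.2 + 5.6 + 11.4 − 3.3) / 8 = 1.7875%
Sample σ = √[Σ(r − r̄)² / 7] = √[201.3088 / 7] = √28.7584 = 5.3627%
VaR = −(r̄ − z·σ) = −(1.7875 − 1.282 × 5.3627) = −(-5.0875) = 5.0875%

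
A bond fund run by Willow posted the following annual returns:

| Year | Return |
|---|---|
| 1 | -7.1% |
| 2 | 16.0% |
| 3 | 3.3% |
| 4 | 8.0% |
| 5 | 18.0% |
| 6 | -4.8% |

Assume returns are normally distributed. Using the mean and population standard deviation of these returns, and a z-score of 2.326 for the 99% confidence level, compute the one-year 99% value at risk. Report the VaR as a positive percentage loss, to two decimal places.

Mean return r̄ = 33.40 / 6 = 5.5667%
Population σ = √[Σ(r − r̄)² / 6] = √[542.4133 / 6] = √90.4022 = 9.5080%
VaR = −(r̄ − z·σ) = −(5.5667 − 2.326 × 9.5080) = −(-16.5489) = 16.5489%

16.55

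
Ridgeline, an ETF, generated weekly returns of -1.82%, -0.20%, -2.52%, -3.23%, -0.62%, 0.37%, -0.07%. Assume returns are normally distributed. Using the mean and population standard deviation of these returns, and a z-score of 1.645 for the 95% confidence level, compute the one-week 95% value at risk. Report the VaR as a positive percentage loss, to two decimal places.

3.25

Mean return r̄ = -8.090 / 7 = -1.1557%
Σ(r − r̄)² = (-1.82 − (-1.1557))² + (-0.2 − (-1.1557))² + … = 11.3122
population σ = √(11.3122 / 7) = √1.6160 = 1.2712%
VaR = −(r̄ − z·σ) = −(-1.1557 − 1.645 × 1.2712) = −(-3.2468) = 3.2468%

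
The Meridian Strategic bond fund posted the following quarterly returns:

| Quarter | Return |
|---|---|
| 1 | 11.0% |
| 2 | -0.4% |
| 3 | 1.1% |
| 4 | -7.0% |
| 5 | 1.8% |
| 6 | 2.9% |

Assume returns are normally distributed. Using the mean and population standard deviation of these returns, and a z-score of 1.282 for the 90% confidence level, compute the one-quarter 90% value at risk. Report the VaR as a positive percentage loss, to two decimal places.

μ = (11 − 0.4 + 1.1 − 7 + 1.8 + 2.9) / 6 = 9.40 / 6 = 1.5667%
Population std dev = √[168.2933 / 6] = 5.2961%
VaR = −(μ − z·σ) = −(1.5667 − 1.282 × 5.2961) = −(-5.2229) = 5.2229%

5.22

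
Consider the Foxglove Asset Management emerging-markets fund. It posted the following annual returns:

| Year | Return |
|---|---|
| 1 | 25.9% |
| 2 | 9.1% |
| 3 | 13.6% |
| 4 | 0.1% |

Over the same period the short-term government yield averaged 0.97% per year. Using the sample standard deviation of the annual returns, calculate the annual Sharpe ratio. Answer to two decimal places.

1.04

μ = (25.9 + 9.1 + 13.6 + 0.1) / 4 = 12.1750%
Sample std dev = √[345.6675 / 3] = 10.7342%
Sharpe = (μ − rf) / σ = (12.1750 − 0.97) / 10.7342 = 11.2050 / 10.7342 = 1.0439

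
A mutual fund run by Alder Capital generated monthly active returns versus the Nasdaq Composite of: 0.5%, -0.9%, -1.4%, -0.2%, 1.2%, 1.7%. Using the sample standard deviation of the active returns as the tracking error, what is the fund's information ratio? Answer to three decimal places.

μ = (0.5 − 0.9 − 1.4 − 0.2 + 1.2 + 1.7) / 6 = 0.90 / 6 = 0.1500%
Sample σ = √[Σ(r − μ)² / 5] = √[7.2550 / 5] = √1.4510 = 1.2046%
IR = μ / tracking error = 0.1500 / 1.2046 = 0.1245

0.125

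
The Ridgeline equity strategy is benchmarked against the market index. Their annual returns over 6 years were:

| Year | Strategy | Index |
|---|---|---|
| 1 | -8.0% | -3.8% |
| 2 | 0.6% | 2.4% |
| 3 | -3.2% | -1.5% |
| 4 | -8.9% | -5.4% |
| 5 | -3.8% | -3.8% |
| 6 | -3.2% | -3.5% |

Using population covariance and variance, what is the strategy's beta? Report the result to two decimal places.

r̄p = -4.4167%,  r̄m = -2.6000%
Cov = Σ(rp − r̄p)(rm − r̄m) / 6 = 6.9067
Var(rm) = Σ(rm − r̄m)² / 6 = 6.2900
β = Cov / Var = 6.9067 / 6.2900 = 1.0980

1.10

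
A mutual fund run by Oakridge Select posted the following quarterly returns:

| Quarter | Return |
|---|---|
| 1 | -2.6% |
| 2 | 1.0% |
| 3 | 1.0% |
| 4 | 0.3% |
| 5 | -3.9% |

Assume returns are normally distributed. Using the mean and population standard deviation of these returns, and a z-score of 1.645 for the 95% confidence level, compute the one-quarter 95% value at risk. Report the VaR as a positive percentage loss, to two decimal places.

Mean return r̄ = -4.20 / 5 = -0.8400%
Population std dev = √[20.5320 / 5] = 2.0264%
VaR = −(r̄ − z·σ) = −(-0.8400 − 1.645 × 2.0264) = −(-4.1734) = 4.1734%

4.17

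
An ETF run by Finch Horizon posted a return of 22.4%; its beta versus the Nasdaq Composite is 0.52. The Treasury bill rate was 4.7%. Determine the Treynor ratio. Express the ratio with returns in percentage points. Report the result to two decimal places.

Treynor = (Rp − Rf) / β = (22.4% − 4.7%) / 0.52 = 17.70 / 0.52 = 34.0385

34.04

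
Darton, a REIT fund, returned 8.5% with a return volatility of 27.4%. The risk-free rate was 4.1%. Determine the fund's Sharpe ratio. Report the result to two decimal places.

Sharpe = (Rp − Rf) / σp = (8.5% − 4.1%) / 27.4% = 4.40% / 27.4% = 0.1606

0.16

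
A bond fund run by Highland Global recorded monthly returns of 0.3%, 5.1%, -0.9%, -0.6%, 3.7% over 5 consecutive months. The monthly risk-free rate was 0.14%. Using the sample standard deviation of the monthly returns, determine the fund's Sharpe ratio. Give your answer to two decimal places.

0.51

Mean return r̄ = 7.60 / 5 = 1.5200%
Σ(r − r̄)² = (0.3 − 1.5200)² + (5.1 − 1.5200)² + (-0.9 − 1.5200)² + … = 29.4080
sample σ = √(29.4080 / 4) = √7.3520 = 2.7115%
Sharpe = (r̄ − rf) / σ = (1.5200 − 0.14) / 2.7115 = 1.3800 / 2.7115 = 0.5089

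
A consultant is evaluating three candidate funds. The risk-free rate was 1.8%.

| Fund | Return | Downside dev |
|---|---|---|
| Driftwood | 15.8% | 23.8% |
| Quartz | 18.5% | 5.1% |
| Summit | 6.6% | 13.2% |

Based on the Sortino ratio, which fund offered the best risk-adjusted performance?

Quartz

Driftwood: Sortino ratio = (15.8% − 1.8%) / 23.8% = 0.588
Quartz: Sortino ratio = (18.5% − 1.8%) / 5.1% = 3.275
Summit: Sortino ratio = (6.6% − 1.8%) / 13.2% = 0.364
Highest: Quartz (3.275).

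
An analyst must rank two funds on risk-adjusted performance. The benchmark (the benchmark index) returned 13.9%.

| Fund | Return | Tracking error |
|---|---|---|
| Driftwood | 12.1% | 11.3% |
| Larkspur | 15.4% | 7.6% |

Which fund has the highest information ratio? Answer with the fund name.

Larkspur

Driftwood: IR = (12.1% − 13.9%) / 11.3% = -0.159
Larkspur: IR = (15.4% − 13.9%) / 7.6% = 0.197
Highest: Larkspur (0.197).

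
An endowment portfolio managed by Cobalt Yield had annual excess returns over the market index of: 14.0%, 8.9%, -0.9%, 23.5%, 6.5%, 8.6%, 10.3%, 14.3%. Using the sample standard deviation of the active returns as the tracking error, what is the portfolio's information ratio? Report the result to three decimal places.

r̄ = (14 + 8.9 − 0.9 + 23.5 + 6.5 + 8.6 + 10.3 + 14.3) / 8 = 85.20 / 8 = 10.6500%
Σ(r − r̄)² = (14 − 10.6500)² + (8.9 − 10.6500)² + … = 347.6800
σ = √[347.6800 / 7] = 7.0476%
IR = r̄ / tracking error = 10.6500 / 7.0476 = 1.5112

1.511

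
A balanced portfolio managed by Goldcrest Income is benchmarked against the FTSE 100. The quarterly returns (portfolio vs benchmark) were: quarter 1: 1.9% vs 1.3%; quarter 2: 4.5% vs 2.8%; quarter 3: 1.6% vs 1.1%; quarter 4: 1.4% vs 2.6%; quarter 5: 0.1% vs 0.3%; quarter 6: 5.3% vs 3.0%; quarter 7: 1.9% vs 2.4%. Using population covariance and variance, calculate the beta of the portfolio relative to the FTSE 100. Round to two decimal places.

1.39

r̄p = 2.3857%,  r̄m = 1.9286%
Cov = Σ(rp − r̄p)(rm − r̄m) / 7 = 1.2504
Var(rm) = Σ(rm − r̄m)² / 7 = 0.9020
β = Cov / Var = 1.2504 / 0.9020 = 1.3863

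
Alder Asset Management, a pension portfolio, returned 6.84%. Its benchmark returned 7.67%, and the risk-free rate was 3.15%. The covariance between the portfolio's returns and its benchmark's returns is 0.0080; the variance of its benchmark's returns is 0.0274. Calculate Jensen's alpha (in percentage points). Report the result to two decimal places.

2.37

β = Cov / Var = 0.0080 / 0.0274 = 0.2920
E[R] = Rf + β(Rm − Rf) = 3.15% + 0.2920 × (7.67% − 3.15%) = 4.4698%
α = Rp − E[R] = 6.84% − 4.4698% = 2.3702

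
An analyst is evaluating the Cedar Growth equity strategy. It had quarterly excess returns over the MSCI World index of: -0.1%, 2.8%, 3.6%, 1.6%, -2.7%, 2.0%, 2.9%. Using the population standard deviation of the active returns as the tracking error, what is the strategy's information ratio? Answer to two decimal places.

r̄ = (-0.1 + 2.8 + 3.6 + 1.6 − 2.7 + 2 + 2.9) / 7 = 1.4429%
Σ(r − r̄)² = (-0.1 − 1.4429)² + (2.8 − 1.4429)² + … = 28.4971
σ = √[28.4971 / 7] = 2.0177%
IR = r̄ / tracking error = 1.4429 / 2.0177 = 0.7151

0.72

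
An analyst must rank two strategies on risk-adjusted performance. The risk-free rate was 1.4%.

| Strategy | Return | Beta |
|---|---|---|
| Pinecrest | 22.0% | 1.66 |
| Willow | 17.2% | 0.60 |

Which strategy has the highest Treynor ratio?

Willow

Pinecrest: Treynor = (22.0% − 1.4%) / 1.66 = 12.410
Willow: Treynor = (17.2% − 1.4%) / 0.60 = 26.333
Highest: Willow (26.333).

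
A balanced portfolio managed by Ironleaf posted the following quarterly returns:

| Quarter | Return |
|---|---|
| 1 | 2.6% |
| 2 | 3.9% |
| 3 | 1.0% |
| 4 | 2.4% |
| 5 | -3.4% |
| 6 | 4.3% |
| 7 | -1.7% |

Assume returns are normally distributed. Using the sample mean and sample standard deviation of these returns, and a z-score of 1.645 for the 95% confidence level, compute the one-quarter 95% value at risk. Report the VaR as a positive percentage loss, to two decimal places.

3.44

r̄ = (2.6 + 3.9 + 1 + 2.4 − 3.4 + 4.3 − 1.7) / 7 = 9.10 / 7 = 1.3000%
Sample σ = √[Σ(r − r̄)² / 6] = √[49.8400 / 6] = √8.3067 = 2.8821%
VaR = −(r̄ − z·σ) = −(1.3000 − 1.645 × 2.8821) = −(-3.4411) = 3.4411%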